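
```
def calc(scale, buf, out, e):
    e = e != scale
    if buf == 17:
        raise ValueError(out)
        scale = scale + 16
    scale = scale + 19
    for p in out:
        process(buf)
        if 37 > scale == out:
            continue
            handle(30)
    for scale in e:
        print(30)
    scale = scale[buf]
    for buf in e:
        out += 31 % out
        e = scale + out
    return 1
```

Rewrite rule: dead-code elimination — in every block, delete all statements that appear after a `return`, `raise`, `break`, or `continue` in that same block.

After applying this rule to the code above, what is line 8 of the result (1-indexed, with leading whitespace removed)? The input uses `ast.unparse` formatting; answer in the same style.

Transformed code:
def calc(scale, buf, out, e):
    e = e != scale
    if buf == 17:
        raise ValueError(out)
    scale = scale + 19
    for p in out:
        process(buf)
        if 37 > scale == out:
            continue
    for scale in e:
        print(30)
    scale = scale[buf]
    for buf in e:
        out += 31 % out
        e = scale + out
    return 1

if 37 > scale == out:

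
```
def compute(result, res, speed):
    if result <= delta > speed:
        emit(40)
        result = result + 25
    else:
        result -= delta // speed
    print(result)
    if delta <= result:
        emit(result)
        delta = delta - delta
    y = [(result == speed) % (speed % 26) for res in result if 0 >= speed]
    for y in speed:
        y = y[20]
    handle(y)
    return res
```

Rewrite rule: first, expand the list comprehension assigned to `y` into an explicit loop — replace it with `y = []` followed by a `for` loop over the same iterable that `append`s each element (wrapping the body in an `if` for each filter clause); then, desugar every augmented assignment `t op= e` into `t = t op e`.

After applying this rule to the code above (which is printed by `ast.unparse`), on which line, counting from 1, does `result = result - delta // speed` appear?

6

Transformed code:
def compute(result, res, speed):
    if result <= delta > speed:
        emit(40)
        result = result + 25
    else:
        result = result - delta // speed
    print(result)
    if delta <= result:
        emit(result)
        delta = delta - delta
    y = []
    for res in result:
        if 0 >= speed:
            y.append((result == speed) % (speed % 26))
    for y in speed:
        y = y[20]
    handle(y)
    return res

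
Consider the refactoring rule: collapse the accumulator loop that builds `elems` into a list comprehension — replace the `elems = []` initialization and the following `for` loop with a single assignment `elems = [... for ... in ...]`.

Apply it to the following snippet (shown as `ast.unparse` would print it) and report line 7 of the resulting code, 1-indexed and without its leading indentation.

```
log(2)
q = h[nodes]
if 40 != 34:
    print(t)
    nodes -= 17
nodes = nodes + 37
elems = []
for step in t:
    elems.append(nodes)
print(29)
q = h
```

elems = [nodes for step in t]

Transformed code:
log(2)
q = h[nodes]
if 40 != 34:
    print(t)
    nodes -= 17
nodes = nodes + 37
elems = [nodes for step in t]
print(29)
q = h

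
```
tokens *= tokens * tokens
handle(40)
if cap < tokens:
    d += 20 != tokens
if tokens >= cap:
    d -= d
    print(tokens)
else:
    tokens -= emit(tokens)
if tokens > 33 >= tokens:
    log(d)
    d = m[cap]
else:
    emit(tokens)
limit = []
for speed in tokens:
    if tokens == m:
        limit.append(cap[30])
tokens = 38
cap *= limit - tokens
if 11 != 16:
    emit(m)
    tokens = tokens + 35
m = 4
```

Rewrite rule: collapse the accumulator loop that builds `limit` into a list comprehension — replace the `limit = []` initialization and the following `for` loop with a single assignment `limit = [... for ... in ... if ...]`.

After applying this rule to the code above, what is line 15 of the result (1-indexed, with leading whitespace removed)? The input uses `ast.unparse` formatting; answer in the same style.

Transformed code:
tokens *= tokens * tokens
handle(40)
if cap < tokens:
    d += 20 != tokens
if tokens >= cap:
    d -= d
    print(tokens)
else:
    tokens -= emit(tokens)
if tokens > 33 >= tokens:
    log(d)
    d = m[cap]
else:
    emit(tokens)
limit = [cap[30] for speed in tokens if tokens == m]
tokens = 38
cap *= limit - tokens
if 11 != 16:
    emit(m)
    tokens = tokens + 35
m = 4

limit = [cap[30] for speed in tokens if tokens == m]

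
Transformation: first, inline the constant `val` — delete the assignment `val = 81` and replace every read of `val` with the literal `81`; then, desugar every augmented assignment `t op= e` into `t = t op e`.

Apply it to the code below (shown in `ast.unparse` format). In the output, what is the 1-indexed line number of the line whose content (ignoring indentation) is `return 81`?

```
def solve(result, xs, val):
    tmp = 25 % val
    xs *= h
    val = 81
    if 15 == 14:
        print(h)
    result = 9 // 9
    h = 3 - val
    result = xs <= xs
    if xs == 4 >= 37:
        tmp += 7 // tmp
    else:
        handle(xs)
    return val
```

Transformed code:
def solve(result, xs, val):
    tmp = 25 % 81
    xs = xs * h
    if 15 == 14:
        print(h)
    result = 9 // 9
    h = 3 - 81
    result = xs <= xs
    if xs == 4 >= 37:
        tmp = tmp + 7 // tmp
    else:
        handle(xs)
    return 81

13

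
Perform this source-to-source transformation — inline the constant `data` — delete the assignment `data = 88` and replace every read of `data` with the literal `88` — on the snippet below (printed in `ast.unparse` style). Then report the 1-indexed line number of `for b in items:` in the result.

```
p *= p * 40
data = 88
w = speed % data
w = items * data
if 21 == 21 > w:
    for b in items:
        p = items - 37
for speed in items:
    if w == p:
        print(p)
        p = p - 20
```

5

Transformed code:
p *= p * 40
w = speed % 88
w = items * 88
if 21 == 21 > w:
    for b in items:
        p = items - 37
for speed in items:
    if w == p:
        print(p)
        p = p - 20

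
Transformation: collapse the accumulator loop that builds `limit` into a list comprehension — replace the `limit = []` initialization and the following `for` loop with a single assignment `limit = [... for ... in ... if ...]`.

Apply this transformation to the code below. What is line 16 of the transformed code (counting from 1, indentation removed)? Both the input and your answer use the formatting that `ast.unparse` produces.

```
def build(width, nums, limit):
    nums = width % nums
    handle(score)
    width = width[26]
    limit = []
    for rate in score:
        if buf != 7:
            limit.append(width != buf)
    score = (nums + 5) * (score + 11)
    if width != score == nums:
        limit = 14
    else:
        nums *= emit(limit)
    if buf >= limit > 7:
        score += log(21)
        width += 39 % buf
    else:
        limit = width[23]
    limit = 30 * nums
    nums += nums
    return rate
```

Transformed code:
def build(width, nums, limit):
    nums = width % nums
    handle(score)
    width = width[26]
    limit = [width != buf for rate in score if buf != 7]
    score = (nums + 5) * (score + 11)
    if width != score == nums:
        limit = 14
    else:
        nums *= emit(limit)
    if buf >= limit > 7:
        score += log(21)
        width += 39 % buf
    else:
        limit = width[23]
    limit = 30 * nums
    nums += nums
    return rate

limit = 30 * nums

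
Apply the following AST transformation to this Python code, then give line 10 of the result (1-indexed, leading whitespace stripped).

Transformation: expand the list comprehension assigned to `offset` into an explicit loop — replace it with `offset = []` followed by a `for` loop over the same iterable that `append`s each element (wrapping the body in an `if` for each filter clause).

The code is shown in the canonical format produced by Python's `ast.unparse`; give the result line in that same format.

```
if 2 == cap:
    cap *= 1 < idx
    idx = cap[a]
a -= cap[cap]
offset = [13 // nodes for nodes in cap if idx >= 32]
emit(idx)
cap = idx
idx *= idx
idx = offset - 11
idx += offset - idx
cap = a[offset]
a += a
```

cap = idx

Transformed code:
if 2 == cap:
    cap *= 1 < idx
    idx = cap[a]
a -= cap[cap]
offset = []
for nodes in cap:
    if idx >= 32:
        offset.append(13 // nodes)
emit(idx)
cap = idx
idx *= idx
idx = offset - 11
idx += offset - idx
cap = a[offset]
a += a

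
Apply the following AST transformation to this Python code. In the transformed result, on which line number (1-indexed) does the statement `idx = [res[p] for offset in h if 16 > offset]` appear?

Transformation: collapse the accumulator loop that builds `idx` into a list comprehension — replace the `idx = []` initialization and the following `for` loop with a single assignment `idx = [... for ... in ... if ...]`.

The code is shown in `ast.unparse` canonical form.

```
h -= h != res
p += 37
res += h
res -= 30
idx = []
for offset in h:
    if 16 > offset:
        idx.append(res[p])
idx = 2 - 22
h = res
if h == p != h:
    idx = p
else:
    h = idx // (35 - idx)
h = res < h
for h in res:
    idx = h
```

Transformed code:
h -= h != res
p += 37
res += h
res -= 30
idx = [res[p] for offset in h if 16 > offset]
idx = 2 - 22
h = res
if h == p != h:
    idx = p
else:
    h = idx // (35 - idx)
h = res < h
for h in res:
    idx = h

5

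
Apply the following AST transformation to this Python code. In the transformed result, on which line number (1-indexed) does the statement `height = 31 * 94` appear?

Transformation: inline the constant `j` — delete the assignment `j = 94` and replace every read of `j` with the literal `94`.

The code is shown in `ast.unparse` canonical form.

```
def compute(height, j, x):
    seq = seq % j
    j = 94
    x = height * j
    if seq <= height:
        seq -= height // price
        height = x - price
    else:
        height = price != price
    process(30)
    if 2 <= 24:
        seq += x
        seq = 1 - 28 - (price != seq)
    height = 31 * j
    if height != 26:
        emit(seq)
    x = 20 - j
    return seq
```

13

Transformed code:
def compute(height, j, x):
    seq = seq % 94
    x = height * 94
    if seq <= height:
        seq -= height // price
        height = x - price
    else:
        height = price != price
    process(30)
    if 2 <= 24:
        seq += x
        seq = 1 - 28 - (price != seq)
    height = 31 * 94
    if height != 26:
        emit(seq)
    x = 20 - 94
    return seq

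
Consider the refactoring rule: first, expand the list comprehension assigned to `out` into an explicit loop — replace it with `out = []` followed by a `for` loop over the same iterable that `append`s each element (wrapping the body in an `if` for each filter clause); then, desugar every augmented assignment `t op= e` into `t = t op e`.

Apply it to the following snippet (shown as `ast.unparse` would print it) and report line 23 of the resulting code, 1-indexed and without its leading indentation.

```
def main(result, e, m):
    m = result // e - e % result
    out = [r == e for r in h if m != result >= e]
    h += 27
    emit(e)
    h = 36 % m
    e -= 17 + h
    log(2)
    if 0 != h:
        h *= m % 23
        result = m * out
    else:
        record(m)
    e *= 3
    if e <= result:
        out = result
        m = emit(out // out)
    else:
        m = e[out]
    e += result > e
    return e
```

Transformed code:
def main(result, e, m):
    m = result // e - e % result
    out = []
    for r in h:
        if m != result >= e:
            out.append(r == e)
    h = h + 27
    emit(e)
    h = 36 % m
    e = e - (17 + h)
    log(2)
    if 0 != h:
        h = h * (m % 23)
        result = m * out
    else:
        record(m)
    e = e * 3
    if e <= result:
        out = result
        m = emit(out // out)
    else:
        m = e[out]
    e = e + (result > e)
    return e

e = e + (result > e)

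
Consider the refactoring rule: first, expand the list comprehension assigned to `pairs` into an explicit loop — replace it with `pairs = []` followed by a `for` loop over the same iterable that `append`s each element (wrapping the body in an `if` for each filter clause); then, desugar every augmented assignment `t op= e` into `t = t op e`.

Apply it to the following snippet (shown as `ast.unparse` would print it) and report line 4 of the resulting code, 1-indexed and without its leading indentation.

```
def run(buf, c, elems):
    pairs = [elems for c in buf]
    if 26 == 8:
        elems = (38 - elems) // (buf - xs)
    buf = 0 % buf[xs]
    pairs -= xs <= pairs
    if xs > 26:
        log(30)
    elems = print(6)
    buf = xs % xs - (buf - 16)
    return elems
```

Transformed code:
def run(buf, c, elems):
    pairs = []
    for c in buf:
        pairs.append(elems)
    if 26 == 8:
        elems = (38 - elems) // (buf - xs)
    buf = 0 % buf[xs]
    pairs = pairs - (xs <= pairs)
    if xs > 26:
        log(30)
    elems = print(6)
    buf = xs % xs - (buf - 16)
    return elems

pairs.append(elems)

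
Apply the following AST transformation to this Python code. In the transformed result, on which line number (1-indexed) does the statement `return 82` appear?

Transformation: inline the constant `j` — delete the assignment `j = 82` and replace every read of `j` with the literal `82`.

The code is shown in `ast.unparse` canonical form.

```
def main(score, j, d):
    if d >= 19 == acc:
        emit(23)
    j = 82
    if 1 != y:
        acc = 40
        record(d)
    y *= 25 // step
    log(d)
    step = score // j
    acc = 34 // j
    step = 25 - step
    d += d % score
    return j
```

Transformed code:
def main(score, j, d):
    if d >= 19 == acc:
        emit(23)
    if 1 != y:
        acc = 40
        record(d)
    y *= 25 // step
    log(d)
    step = score // 82
    acc = 34 // 82
    step = 25 - step
    d += d % score
    return 82

13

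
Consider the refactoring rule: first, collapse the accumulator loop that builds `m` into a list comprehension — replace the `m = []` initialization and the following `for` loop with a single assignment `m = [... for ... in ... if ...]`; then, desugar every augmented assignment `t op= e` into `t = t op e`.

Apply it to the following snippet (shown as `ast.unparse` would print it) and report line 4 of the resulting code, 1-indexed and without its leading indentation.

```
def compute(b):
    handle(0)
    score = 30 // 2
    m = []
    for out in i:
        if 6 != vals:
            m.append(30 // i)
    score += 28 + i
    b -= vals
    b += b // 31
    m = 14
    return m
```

Transformed code:
def compute(b):
    handle(0)
    score = 30 // 2
    m = [30 // i for out in i if 6 != vals]
    score = score + (28 + i)
    b = b - vals
    b = b + b // 31
    m = 14
    return m

m = [30 // i for out in i if 6 != vals]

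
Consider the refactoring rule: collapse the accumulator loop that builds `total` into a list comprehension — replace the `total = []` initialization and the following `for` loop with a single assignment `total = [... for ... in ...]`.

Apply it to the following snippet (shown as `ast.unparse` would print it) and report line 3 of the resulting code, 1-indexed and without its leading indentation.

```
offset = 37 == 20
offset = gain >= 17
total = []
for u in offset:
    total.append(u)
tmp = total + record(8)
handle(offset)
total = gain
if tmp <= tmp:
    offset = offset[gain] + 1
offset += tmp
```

total = [u for u in offset]

Transformed code:
offset = 37 == 20
offset = gain >= 17
total = [u for u in offset]
tmp = total + record(8)
handle(offset)
total = gain
if tmp <= tmp:
    offset = offset[gain] + 1
offset += tmp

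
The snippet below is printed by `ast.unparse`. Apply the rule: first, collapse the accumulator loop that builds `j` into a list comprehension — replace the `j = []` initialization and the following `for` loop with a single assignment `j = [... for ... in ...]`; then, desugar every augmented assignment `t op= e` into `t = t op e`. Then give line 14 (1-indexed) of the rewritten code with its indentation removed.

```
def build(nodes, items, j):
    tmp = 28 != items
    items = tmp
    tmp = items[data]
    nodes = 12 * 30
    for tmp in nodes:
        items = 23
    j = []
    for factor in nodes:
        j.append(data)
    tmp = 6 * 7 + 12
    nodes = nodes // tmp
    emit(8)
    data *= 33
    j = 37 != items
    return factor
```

Transformed code:
def build(nodes, items, j):
    tmp = 28 != items
    items = tmp
    tmp = items[data]
    nodes = 12 * 30
    for tmp in nodes:
        items = 23
    j = [data for factor in nodes]
    tmp = 6 * 7 + 12
    nodes = nodes // tmp
    emit(8)
    data = data * 33
    j = 37 != items
    return factor

return factor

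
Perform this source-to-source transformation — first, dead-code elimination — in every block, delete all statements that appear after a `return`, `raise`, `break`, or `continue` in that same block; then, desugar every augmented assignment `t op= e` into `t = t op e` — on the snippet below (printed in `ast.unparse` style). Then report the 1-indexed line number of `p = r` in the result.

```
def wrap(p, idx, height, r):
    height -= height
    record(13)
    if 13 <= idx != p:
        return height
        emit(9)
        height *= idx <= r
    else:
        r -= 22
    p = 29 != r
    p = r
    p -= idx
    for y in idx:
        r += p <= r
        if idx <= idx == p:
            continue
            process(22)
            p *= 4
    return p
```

Transformed code:
def wrap(p, idx, height, r):
    height = height - height
    record(13)
    if 13 <= idx != p:
        return height
    else:
        r = r - 22
    p = 29 != r
    p = r
    p = p - idx
    for y in idx:
        r = r + (p <= r)
        if idx <= idx == p:
            continue
    return p

9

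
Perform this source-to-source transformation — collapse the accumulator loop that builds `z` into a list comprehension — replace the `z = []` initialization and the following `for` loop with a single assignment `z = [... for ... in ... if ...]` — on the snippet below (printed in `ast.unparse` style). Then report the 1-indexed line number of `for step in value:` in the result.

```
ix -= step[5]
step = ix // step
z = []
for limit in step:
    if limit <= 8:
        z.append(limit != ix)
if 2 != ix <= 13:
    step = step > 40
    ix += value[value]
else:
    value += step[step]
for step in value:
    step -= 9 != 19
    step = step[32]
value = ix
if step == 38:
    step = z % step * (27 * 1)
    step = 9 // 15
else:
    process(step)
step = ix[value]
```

Transformed code:
ix -= step[5]
step = ix // step
z = [limit != ix for limit in step if limit <= 8]
if 2 != ix <= 13:
    step = step > 40
    ix += value[value]
else:
    value += step[step]
for step in value:
    step -= 9 != 19
    step = step[32]
value = ix
if step == 38:
    step = z % step * (27 * 1)
    step = 9 // 15
else:
    process(step)
step = ix[value]

9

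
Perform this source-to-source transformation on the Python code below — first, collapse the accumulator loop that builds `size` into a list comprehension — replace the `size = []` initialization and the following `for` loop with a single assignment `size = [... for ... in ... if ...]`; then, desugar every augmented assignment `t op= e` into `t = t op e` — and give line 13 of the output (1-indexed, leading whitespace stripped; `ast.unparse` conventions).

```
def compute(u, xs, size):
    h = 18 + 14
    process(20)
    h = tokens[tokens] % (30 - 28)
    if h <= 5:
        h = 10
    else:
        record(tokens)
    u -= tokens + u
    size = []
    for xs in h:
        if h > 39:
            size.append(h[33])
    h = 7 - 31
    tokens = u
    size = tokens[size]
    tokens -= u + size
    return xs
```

Transformed code:
def compute(u, xs, size):
    h = 18 + 14
    process(20)
    h = tokens[tokens] % (30 - 28)
    if h <= 5:
        h = 10
    else:
        record(tokens)
    u = u - (tokens + u)
    size = [h[33] for xs in h if h > 39]
    h = 7 - 31
    tokens = u
    size = tokens[size]
    tokens = tokens - (u + size)
    return xs

size = tokens[size]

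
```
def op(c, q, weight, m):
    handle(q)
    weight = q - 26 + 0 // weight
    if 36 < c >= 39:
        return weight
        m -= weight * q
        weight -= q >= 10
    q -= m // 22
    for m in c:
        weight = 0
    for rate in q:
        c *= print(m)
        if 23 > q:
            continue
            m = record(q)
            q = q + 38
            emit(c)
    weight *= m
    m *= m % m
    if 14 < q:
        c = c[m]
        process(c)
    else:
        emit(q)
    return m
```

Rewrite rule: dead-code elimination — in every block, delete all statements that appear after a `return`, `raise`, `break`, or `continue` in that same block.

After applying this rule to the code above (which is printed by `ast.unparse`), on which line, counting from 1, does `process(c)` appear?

Transformed code:
def op(c, q, weight, m):
    handle(q)
    weight = q - 26 + 0 // weight
    if 36 < c >= 39:
        return weight
    q -= m // 22
    for m in c:
        weight = 0
    for rate in q:
        c *= print(m)
        if 23 > q:
            continue
    weight *= m
    m *= m % m
    if 14 < q:
        c = c[m]
        process(c)
    else:
        emit(q)
    return m

17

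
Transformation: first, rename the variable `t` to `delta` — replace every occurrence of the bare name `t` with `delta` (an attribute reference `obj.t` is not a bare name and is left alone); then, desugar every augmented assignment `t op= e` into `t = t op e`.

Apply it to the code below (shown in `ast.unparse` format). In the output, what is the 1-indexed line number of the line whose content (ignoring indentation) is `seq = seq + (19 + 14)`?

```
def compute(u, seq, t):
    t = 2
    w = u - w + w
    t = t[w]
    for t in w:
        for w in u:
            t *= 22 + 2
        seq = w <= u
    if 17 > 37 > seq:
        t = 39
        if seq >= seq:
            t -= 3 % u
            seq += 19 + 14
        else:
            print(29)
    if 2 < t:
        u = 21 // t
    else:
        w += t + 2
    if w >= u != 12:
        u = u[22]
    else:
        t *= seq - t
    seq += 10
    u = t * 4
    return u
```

13

Transformed code:
def compute(u, seq, delta):
    delta = 2
    w = u - w + w
    delta = delta[w]
    for delta in w:
        for w in u:
            delta = delta * (22 + 2)
        seq = w <= u
    if 17 > 37 > seq:
        delta = 39
        if seq >= seq:
            delta = delta - 3 % u
            seq = seq + (19 + 14)
        else:
            print(29)
    if 2 < delta:
        u = 21 // delta
    else:
        w = w + (delta + 2)
    if w >= u != 12:
        u = u[22]
    else:
        delta = delta * (seq - delta)
    seq = seq + 10
    u = delta * 4
    return u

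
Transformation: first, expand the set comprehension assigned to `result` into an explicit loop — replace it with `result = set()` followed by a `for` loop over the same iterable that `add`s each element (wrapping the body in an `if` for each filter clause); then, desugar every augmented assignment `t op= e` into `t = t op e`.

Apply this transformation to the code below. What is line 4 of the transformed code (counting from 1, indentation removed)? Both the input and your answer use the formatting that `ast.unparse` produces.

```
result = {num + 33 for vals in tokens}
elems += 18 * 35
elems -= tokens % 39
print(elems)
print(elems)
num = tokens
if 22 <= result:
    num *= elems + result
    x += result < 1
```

elems = elems + 18 * 35

Transformed code:
result = set()
for vals in tokens:
    result.add(num + 33)
elems = elems + 18 * 35
elems = elems - tokens % 39
print(elems)
print(elems)
num = tokens
if 22 <= result:
    num = num * (elems + result)
    x = x + (result < 1)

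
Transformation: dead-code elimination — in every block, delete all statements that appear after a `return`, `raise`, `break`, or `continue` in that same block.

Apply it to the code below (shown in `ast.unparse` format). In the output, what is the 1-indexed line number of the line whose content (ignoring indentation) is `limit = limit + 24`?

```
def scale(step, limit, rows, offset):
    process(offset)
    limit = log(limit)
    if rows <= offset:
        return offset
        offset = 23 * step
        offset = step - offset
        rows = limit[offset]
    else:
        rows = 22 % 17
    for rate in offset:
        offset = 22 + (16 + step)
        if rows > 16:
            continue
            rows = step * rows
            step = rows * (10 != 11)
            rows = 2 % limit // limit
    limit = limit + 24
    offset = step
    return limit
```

12

Transformed code:
def scale(step, limit, rows, offset):
    process(offset)
    limit = log(limit)
    if rows <= offset:
        return offset
    else:
        rows = 22 % 17
    for rate in offset:
        offset = 22 + (16 + step)
        if rows > 16:
            continue
    limit = limit + 24
    offset = step
    return limit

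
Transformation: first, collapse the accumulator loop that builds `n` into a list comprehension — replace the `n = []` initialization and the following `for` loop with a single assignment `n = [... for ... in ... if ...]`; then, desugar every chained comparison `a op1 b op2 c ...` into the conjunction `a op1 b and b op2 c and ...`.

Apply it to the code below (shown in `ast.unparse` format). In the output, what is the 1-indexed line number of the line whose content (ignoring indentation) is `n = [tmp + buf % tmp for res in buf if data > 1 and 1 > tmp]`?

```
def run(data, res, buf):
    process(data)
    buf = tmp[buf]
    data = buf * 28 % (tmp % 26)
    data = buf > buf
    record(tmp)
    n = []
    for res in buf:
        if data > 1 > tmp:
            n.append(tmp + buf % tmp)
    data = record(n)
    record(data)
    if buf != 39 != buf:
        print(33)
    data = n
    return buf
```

Transformed code:
def run(data, res, buf):
    process(data)
    buf = tmp[buf]
    data = buf * 28 % (tmp % 26)
    data = buf > buf
    record(tmp)
    n = [tmp + buf % tmp for res in buf if data > 1 and 1 > tmp]
    data = record(n)
    record(data)
    if buf != 39 and 39 != buf:
        print(33)
    data = n
    return buf

7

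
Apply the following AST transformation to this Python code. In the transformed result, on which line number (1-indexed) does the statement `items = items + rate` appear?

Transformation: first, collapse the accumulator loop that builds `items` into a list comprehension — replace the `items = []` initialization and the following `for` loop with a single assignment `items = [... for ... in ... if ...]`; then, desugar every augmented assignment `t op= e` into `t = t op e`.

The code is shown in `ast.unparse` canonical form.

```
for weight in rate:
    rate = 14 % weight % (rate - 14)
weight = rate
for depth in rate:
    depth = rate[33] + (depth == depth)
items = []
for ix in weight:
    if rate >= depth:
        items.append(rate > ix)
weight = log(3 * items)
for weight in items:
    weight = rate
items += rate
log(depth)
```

10

Transformed code:
for weight in rate:
    rate = 14 % weight % (rate - 14)
weight = rate
for depth in rate:
    depth = rate[33] + (depth == depth)
items = [rate > ix for ix in weight if rate >= depth]
weight = log(3 * items)
for weight in items:
    weight = rate
items = items + rate
log(depth)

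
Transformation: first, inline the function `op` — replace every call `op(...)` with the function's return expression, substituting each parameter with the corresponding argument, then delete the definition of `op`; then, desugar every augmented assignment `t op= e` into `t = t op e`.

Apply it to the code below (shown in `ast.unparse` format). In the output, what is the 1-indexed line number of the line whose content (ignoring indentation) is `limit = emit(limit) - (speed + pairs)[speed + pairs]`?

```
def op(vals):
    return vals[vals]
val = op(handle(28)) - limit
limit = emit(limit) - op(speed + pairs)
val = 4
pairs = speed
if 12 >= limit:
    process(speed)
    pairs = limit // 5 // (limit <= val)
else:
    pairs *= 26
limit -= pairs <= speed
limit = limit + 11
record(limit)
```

Transformed code:
val = handle(28)[handle(28)] - limit
limit = emit(limit) - (speed + pairs)[speed + pairs]
val = 4
pairs = speed
if 12 >= limit:
    process(speed)
    pairs = limit // 5 // (limit <= val)
else:
    pairs = pairs * 26
limit = limit - (pairs <= speed)
limit = limit + 11
record(limit)

2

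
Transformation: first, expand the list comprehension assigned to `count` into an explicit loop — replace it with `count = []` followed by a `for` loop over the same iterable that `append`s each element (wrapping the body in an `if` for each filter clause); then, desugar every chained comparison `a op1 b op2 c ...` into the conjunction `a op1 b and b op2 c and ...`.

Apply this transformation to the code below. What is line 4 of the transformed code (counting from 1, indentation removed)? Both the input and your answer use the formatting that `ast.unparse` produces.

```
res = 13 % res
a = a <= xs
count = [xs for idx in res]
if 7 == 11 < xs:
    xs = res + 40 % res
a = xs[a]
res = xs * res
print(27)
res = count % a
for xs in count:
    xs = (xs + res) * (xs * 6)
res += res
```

for idx in res:

Transformed code:
res = 13 % res
a = a <= xs
count = []
for idx in res:
    count.append(xs)
if 7 == 11 and 11 < xs:
    xs = res + 40 % res
a = xs[a]
res = xs * res
print(27)
res = count % a
for xs in count:
    xs = (xs + res) * (xs * 6)
res += res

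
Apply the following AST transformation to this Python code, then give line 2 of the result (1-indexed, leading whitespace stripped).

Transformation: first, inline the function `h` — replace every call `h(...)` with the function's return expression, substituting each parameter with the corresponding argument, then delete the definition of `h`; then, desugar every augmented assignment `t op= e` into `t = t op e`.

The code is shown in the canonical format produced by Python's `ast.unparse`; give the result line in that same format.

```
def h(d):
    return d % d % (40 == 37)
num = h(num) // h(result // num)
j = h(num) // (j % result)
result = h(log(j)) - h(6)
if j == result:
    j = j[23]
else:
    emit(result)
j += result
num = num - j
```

j = num % num % (40 == 37) // (j % result)

Transformed code:
num = num % num % (40 == 37) // (result // num % (result // num) % (40 == 37))
j = num % num % (40 == 37) // (j % result)
result = log(j) % log(j) % (40 == 37) - 6 % 6 % (40 == 37)
if j == result:
    j = j[23]
else:
    emit(result)
j = j + result
num = num - j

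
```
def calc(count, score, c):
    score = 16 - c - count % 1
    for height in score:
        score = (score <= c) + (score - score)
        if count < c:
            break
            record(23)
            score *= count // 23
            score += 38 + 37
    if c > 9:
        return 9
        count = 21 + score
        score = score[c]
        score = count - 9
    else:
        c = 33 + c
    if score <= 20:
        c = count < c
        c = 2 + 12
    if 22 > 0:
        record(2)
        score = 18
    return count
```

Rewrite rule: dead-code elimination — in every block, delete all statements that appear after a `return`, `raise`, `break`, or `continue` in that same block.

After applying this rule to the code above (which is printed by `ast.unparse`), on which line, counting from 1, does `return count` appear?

17

Transformed code:
def calc(count, score, c):
    score = 16 - c - count % 1
    for height in score:
        score = (score <= c) + (score - score)
        if count < c:
            break
    if c > 9:
        return 9
    else:
        c = 33 + c
    if score <= 20:
        c = count < c
        c = 2 + 12
    if 22 > 0:
        record(2)
        score = 18
    return count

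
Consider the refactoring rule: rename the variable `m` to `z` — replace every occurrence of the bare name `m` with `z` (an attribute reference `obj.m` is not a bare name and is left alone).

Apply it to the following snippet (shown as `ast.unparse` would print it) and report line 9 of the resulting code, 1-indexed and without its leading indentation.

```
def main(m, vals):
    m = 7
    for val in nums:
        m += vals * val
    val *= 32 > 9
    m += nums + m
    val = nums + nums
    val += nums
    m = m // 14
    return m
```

Transformed code:
def main(z, vals):
    z = 7
    for val in nums:
        z += vals * val
    val *= 32 > 9
    z += nums + z
    val = nums + nums
    val += nums
    z = z // 14
    return z

z = z // 14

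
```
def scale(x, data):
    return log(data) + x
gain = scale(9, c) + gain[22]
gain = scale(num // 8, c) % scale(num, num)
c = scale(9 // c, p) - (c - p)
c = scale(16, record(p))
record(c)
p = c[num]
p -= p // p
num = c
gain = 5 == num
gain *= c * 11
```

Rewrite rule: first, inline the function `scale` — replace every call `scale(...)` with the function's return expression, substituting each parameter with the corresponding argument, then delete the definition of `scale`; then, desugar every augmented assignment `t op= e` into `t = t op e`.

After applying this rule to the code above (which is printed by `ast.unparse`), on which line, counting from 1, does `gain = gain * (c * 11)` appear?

Transformed code:
gain = log(c) + 9 + gain[22]
gain = (log(c) + num // 8) % (log(num) + num)
c = log(p) + 9 // c - (c - p)
c = log(record(p)) + 16
record(c)
p = c[num]
p = p - p // p
num = c
gain = 5 == num
gain = gain * (c * 11)

10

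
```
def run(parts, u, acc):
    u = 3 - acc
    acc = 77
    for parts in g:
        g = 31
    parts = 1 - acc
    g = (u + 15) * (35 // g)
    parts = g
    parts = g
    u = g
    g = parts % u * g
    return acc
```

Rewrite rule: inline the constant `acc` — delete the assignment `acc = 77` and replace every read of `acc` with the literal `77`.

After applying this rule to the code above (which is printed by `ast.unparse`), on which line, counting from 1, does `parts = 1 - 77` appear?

Transformed code:
def run(parts, u, acc):
    u = 3 - 77
    for parts in g:
        g = 31
    parts = 1 - 77
    g = (u + 15) * (35 // g)
    parts = g
    parts = g
    u = g
    g = parts % u * g
    return 77

5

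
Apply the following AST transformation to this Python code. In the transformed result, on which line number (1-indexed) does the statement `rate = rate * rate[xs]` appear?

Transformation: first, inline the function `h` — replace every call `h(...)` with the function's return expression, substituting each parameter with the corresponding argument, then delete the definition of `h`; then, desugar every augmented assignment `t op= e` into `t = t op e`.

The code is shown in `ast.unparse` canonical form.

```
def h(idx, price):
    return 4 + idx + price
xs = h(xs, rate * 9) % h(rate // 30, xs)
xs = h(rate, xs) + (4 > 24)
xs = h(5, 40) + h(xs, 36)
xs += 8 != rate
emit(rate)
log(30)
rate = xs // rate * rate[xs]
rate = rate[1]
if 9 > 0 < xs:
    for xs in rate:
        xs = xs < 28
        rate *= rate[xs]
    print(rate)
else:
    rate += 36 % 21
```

12

Transformed code:
xs = (4 + xs + rate * 9) % (4 + rate // 30 + xs)
xs = 4 + rate + xs + (4 > 24)
xs = 4 + 5 + 40 + (4 + xs + 36)
xs = xs + (8 != rate)
emit(rate)
log(30)
rate = xs // rate * rate[xs]
rate = rate[1]
if 9 > 0 < xs:
    for xs in rate:
        xs = xs < 28
        rate = rate * rate[xs]
    print(rate)
else:
    rate = rate + 36 % 21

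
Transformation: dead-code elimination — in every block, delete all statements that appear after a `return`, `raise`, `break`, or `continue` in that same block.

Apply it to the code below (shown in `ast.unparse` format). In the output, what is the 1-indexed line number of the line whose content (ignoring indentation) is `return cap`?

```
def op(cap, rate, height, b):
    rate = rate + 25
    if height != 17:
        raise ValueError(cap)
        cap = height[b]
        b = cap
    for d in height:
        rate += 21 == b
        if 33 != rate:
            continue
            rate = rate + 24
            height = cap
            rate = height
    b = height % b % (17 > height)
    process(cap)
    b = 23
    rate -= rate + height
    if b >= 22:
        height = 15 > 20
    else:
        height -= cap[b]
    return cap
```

Transformed code:
def op(cap, rate, height, b):
    rate = rate + 25
    if height != 17:
        raise ValueError(cap)
    for d in height:
        rate += 21 == b
        if 33 != rate:
            continue
    b = height % b % (17 > height)
    process(cap)
    b = 23
    rate -= rate + height
    if b >= 22:
        height = 15 > 20
    else:
        height -= cap[b]
    return cap

17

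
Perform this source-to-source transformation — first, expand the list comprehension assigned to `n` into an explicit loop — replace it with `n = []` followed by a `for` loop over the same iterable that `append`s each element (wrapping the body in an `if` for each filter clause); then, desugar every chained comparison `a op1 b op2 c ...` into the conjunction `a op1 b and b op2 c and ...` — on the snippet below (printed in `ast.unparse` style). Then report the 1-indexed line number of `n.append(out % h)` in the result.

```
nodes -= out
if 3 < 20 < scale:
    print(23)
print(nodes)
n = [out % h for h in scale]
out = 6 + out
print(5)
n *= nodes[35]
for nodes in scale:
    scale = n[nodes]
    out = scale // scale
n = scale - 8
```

7

Transformed code:
nodes -= out
if 3 < 20 and 20 < scale:
    print(23)
print(nodes)
n = []
for h in scale:
    n.append(out % h)
out = 6 + out
print(5)
n *= nodes[35]
for nodes in scale:
    scale = n[nodes]
    out = scale // scale
n = scale - 8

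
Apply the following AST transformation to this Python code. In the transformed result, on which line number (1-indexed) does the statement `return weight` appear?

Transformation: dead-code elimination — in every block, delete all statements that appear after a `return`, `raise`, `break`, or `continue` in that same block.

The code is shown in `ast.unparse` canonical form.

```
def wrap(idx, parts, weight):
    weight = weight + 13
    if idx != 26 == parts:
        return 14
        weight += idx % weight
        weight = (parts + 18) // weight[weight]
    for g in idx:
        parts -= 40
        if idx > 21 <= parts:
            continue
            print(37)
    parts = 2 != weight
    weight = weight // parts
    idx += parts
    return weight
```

12

Transformed code:
def wrap(idx, parts, weight):
    weight = weight + 13
    if idx != 26 == parts:
        return 14
    for g in idx:
        parts -= 40
        if idx > 21 <= parts:
            continue
    parts = 2 != weight
    weight = weight // parts
    idx += parts
    return weight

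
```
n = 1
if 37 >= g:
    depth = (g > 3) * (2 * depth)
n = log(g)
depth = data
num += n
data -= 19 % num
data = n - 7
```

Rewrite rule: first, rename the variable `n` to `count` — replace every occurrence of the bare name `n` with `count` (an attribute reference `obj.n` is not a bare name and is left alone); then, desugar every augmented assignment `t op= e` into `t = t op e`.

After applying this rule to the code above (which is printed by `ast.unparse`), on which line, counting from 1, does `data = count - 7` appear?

Transformed code:
count = 1
if 37 >= g:
    depth = (g > 3) * (2 * depth)
count = log(g)
depth = data
num = num + count
data = data - 19 % num
data = count - 7

8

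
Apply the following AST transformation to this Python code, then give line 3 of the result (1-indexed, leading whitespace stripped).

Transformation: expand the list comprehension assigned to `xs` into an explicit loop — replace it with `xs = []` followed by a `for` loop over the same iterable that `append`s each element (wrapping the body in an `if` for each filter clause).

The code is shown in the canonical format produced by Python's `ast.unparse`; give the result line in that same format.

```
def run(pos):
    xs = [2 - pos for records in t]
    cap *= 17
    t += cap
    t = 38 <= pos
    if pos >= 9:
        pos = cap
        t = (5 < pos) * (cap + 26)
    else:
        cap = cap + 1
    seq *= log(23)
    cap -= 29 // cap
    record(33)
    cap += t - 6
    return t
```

for records in t:

Transformed code:
def run(pos):
    xs = []
    for records in t:
        xs.append(2 - pos)
    cap *= 17
    t += cap
    t = 38 <= pos
    if pos >= 9:
        pos = cap
        t = (5 < pos) * (cap + 26)
    else:
        cap = cap + 1
    seq *= log(23)
    cap -= 29 // cap
    record(33)
    cap += t - 6
    return t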